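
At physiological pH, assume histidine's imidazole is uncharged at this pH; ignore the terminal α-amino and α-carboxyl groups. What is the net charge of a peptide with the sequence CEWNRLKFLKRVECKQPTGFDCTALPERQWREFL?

Near pH 7.4, K and R contribute +1 each, D and E contribute −1 each, and every other side chain (His included, as stated) is uncharged.
Positive (K, R): R5, K7, K10, R11, K15, R28, R31 → +7.
Negative (D, E): E2, E13, D21, E27, E32 → −5.
Net charge = (+7) + (−5) = +2.

+2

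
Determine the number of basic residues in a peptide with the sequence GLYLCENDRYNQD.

1

The basic amino acids are Lys (K), Arg (R), and His (H).
Matching residues: R9.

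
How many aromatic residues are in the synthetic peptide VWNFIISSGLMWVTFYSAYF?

The aromatic amino acids are Phe (F, benzyl), Trp (W, indole), and Tyr (Y, phenol).
Matching residues: W2, F4, W12, F15, Y16, Y19, F20.

7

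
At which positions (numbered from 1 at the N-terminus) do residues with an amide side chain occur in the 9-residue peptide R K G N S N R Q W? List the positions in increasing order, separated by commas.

4, 6, 8

Only N (asparagine) and Q (glutamine) carry a side-chain carboxamide.
Matching residues: N4, N6, Q8.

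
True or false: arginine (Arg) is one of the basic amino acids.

True

K, R, and H are the three residues with basic side chains (ε-amine, guanidinium, and imidazole respectively).
Arginine is in this group.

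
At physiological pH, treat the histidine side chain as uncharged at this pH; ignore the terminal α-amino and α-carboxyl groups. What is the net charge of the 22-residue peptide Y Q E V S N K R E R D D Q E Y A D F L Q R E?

At pH ~7.4 the Lys and Arg side chains are protonated (+1), the Asp and Glu side chains are deprotonated (−1), and with His taken as neutral all other side chains carry no charge.
Positive (K, R): K7, R8, R10, R21 → +4.
Negative (D, E): E3, E9, D11, D12, E14, D17, E22 → −7.
Net charge = (+4) + (−7) = −3.

-3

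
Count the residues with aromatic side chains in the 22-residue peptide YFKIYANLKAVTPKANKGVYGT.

Phenylalanine (F), tryptophan (W), and tyrosine (Y) have aromatic ring side chains.
Matching residues: Y1, F2, Y5, Y20.

4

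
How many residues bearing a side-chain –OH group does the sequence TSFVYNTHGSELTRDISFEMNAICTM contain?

S, T, and Y are the three residues with a side-chain hydroxyl.
Matching residues: T1, S2, Y5, T7, S10, T13, S17, T25.

8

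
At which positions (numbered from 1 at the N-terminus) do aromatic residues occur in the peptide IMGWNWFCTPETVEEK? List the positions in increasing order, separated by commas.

F, W, and Y each carry an aromatic ring on the side chain.
Matching residues: W4, W6, F7.

4, 6, 7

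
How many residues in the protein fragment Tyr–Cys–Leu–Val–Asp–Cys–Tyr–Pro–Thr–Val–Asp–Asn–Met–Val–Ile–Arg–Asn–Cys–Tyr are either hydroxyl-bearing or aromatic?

4

Hydroxyl-bearing: S, T, Y. Aromatic: F, W, Y.
Hydroxyl-bearing residues here: Tyr1, Tyr7, Thr9, Tyr19 (4).
Aromatic residues here: Tyr1, Tyr7, Tyr19 (3).
Y is in both groups, so the 3 Y residues must not be double-counted.
Total = 4 + 3 − 3 = 4.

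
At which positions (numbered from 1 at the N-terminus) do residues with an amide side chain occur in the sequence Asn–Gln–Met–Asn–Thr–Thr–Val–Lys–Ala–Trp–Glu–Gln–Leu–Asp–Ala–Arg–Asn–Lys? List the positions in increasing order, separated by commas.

Only N (asparagine) and Q (glutamine) carry a side-chain carboxamide.
Matching residues: Asn1, Gln2, Asn4, Gln12, Asn17.

1, 2, 4, 12, 17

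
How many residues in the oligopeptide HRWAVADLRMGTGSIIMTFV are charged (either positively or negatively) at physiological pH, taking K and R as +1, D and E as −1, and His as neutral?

Charged side chains at pH ~7.4: K, R (positive); D, E (negative).
Matching residues: R2, D7, R9.

3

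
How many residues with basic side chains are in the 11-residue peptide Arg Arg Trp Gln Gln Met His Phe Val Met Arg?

4

The basic amino acids are Lys (K), Arg (R), and His (H).
Matching residues: Arg1, Arg2, His7, Arg11.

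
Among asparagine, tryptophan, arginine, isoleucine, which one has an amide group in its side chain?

The amide-side-chain residues are Asn (N) and Gln (Q).
Of the listed options, only asparagine belongs to this group.

asparagine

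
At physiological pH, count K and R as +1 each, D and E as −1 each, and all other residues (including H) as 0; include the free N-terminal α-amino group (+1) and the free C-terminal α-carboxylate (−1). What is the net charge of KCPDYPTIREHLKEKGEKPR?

+2

Positive (K, R): K1, R9, K13, K15, K18, R20 → +6.
Negative (D, E): D4, E10, E14, E17 → −4.
The N-terminus (+1) and C-terminus (−1) cancel.
Net charge = (+6) + (−4) = +2.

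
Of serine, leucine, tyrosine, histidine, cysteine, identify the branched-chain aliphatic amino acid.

V, L, and I make up the branched-chain aliphatic group.
Of the listed options, only leucine belongs to this group.

leucine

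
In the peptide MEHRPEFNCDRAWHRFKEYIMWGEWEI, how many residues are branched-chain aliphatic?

2

V, L, and I make up the branched-chain aliphatic group.
Matching residues: I20, I27.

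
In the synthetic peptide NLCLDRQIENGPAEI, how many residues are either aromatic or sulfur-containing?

Aromatic: F, W, Y. Sulfur-containing: C, M.
Aromatic residues here: none (0).
Sulfur-containing residues here: C3 (1).
The two groups share no amino acid, so total = 0 + 1 = 1.

1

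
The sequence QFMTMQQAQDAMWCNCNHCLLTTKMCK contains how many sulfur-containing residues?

Only Cys (C) and Met (M) have a sulfur atom in the side chain.
Matching residues: M3, M5, M12, C14, C16, C19, M25, C26.

8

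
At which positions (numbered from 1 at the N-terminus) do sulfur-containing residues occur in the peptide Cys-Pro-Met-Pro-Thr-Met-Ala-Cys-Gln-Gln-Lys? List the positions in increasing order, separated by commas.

1, 3, 6, 8

Cysteine (C, thiol) and methionine (M, thioether) are the two sulfur-containing amino acids.
Matching residues: Cys1, Met3, Met6, Cys8.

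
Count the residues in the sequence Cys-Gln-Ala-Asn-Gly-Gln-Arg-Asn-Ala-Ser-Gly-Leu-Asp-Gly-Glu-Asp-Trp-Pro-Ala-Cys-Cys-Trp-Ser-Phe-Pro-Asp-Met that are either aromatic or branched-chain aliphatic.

Aromatic: F, W, Y. Branched-chain aliphatic: I, L, V.
Aromatic residues here: Trp17, Trp22, Phe24 (3).
Branched-chain aliphatic residues here: Leu12 (1).
The two groups share no amino acid, so total = 3 + 1 = 4.

4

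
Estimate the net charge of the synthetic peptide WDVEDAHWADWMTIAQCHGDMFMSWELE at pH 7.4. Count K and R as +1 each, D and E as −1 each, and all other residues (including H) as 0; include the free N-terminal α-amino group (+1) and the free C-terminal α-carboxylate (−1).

-7

Positive (K, R): none → +0.
Negative (D, E): D2, E4, D5, D10, D20, E26, E28 → −7.
The N-terminus (+1) and C-terminus (−1) cancel.
Net charge = (+0) + (−7) = −7.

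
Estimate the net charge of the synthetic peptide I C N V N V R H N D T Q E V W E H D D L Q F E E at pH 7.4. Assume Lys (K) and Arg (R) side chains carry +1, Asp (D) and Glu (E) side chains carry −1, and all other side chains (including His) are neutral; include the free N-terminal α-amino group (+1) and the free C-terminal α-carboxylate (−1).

-6

Positive (K, R): R7 → +1.
Negative (D, E): D10, E13, E16, D18, D19, E23, E24 → −7.
The N-terminus (+1) and C-terminus (−1) cancel.
Net charge = (+1) + (−7) = −6.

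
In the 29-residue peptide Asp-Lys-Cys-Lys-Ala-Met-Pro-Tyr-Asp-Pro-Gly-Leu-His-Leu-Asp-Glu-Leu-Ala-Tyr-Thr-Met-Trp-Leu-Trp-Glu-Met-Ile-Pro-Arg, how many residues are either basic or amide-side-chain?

Basic: H, K, R. Amide-side-chain: N, Q.
Basic residues here: Lys2, Lys4, His13, Arg29 (4).
Amide-side-chain residues here: none (0).
The two groups share no amino acid, so total = 4 + 0 = 4.

4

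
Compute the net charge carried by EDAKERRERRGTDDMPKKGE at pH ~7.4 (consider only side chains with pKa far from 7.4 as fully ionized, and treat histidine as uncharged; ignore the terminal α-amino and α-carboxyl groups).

0

At pH ~7.4 the Lys and Arg side chains are protonated (+1), the Asp and Glu side chains are deprotonated (−1), and with His taken as neutral all other side chains carry no charge.
Positive (K, R): K4, R6, R7, R9, R10, K17, K18 → +7.
Negative (D, E): E1, D2, E5, E8, D13, D14, E20 → −7.
Net charge = (+7) + (−7) = 0.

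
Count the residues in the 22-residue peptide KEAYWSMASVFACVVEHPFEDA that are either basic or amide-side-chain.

Basic: H, K, R. Amide-side-chain: N, Q.
Basic residues here: K1, H17 (2).
Amide-side-chain residues here: none (0).
The two groups share no amino acid, so total = 2 + 0 = 2.

2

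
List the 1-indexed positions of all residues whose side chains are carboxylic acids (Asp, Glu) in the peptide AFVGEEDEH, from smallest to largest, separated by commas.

Matching residues: E5, E6, D7, E8.

5, 6, 7, 8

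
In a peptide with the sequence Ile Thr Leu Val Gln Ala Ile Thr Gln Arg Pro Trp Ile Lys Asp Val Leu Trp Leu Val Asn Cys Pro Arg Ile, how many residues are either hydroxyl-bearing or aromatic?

4

Hydroxyl-bearing: S, T, Y. Aromatic: F, W, Y.
Hydroxyl-bearing residues here: Thr2, Thr8 (2).
Aromatic residues here: Trp12, Trp18 (2).
(Y belongs to both groups, but none appear in this sequence.) Total = 2 + 2 = 4.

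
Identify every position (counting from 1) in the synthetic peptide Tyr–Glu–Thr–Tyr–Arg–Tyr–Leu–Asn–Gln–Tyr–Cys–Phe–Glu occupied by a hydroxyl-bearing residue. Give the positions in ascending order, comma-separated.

1, 3, 4, 6, 10

Matching residues: Tyr1, Thr3, Tyr4, Tyr6, Tyr10.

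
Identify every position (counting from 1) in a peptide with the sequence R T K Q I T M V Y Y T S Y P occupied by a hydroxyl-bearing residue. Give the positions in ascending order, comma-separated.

The –OH-bearing residues are Ser, Thr (aliphatic alcohols), and Tyr (phenol).
Matching residues: T2, T6, Y9, Y10, T11, S12, Y13.

2, 6, 9, 10, 11, 12, 13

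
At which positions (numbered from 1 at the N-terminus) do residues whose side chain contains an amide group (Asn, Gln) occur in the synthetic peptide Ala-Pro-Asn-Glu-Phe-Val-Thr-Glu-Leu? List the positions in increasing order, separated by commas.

3

Matching residues: Asn3.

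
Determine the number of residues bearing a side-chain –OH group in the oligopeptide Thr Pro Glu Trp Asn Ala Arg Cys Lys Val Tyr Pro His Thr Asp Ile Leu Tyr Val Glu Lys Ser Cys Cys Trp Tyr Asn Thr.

7

Serine (S), threonine (T), and tyrosine (Y) each carry a hydroxyl group on the side chain.
Matching residues: Thr1, Tyr11, Thr14, Tyr18, Ser22, Tyr26, Thr28.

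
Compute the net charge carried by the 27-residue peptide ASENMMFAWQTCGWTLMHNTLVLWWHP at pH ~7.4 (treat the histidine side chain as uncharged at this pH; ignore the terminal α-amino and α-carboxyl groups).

-1

Near pH 7.4, K and R contribute +1 each, D and E contribute −1 each, and every other side chain (His included, as stated) is uncharged.
Positive (K, R): none → +0.
Negative (D, E): E3 → −1.
Net charge = (+0) + (−1) = −1.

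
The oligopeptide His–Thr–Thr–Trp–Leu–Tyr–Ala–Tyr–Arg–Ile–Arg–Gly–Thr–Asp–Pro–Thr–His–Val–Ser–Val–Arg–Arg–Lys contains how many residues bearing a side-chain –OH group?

S, T, and Y are the three residues with a side-chain hydroxyl.
Matching residues: Thr2, Thr3, Tyr6, Tyr8, Thr13, Thr16, Ser19.

7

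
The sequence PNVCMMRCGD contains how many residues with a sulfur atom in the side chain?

Only Cys (C) and Met (M) have a sulfur atom in the side chain.
Matching residues: C4, M5, M6, C8.

4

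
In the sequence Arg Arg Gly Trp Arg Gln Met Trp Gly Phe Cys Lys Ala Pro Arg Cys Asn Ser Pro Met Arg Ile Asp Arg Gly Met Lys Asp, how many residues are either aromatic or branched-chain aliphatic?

4

Aromatic: F, W, Y. Branched-chain aliphatic: I, L, V.
Aromatic residues here: Trp4, Trp8, Phe10 (3).
Branched-chain aliphatic residues here: Ile22 (1).
The two groups share no amino acid, so total = 3 + 1 = 4.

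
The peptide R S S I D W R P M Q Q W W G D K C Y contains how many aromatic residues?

F, W, and Y each carry an aromatic ring on the side chain.
Matching residues: W6, W12, W13, Y18.

4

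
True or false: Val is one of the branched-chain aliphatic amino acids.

V, L, and I make up the branched-chain aliphatic group.
Valine is in this group.

True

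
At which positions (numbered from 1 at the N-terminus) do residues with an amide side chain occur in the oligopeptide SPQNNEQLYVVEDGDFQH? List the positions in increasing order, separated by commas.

3, 4, 5, 7, 17

Only N (asparagine) and Q (glutamine) carry a side-chain carboxamide.
Matching residues: Q3, N4, N5, Q7, Q17.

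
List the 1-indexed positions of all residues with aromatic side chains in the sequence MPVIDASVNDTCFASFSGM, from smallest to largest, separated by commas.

F, W, and Y each carry an aromatic ring on the side chain.
Matching residues: F13, F16.

13, 16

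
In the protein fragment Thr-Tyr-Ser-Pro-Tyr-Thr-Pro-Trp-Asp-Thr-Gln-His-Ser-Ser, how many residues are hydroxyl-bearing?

8

S, T, and Y are the three residues with a side-chain hydroxyl.
Matching residues: Thr1, Tyr2, Ser3, Tyr5, Thr6, Thr10, Ser13, Ser14.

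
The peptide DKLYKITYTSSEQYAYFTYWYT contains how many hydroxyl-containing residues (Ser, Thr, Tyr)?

Matching residues: Y4, T7, Y8, T9, S10, S11, Y14, Y16, T18, Y19, Y21, T22.

12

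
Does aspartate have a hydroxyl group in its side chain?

No

Serine (S), threonine (T), and tyrosine (Y) each carry a hydroxyl group on the side chain.
Aspartate is not in this group.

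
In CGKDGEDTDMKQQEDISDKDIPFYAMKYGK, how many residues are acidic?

The acidic residues are Asp (D) and Glu (E), whose side chains end in a carboxylate group.
Matching residues: D4, E6, D7, D9, E14, D15, D18, D20.

8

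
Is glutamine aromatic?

No

The aromatic amino acids are Phe (F, benzyl), Trp (W, indole), and Tyr (Y, phenol).
Glutamine is not in this group.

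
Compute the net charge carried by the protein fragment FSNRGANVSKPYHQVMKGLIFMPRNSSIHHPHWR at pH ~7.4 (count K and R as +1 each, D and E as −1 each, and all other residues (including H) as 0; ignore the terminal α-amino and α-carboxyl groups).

Positive (K, R): R4, K10, K17, R24, R34 → +5.
Negative (D, E): none → −0.
Net charge = (+5) + (−0) = +5.

+5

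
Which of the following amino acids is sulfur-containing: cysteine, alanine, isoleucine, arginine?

The sulfur-bearing residues are cysteine (–SH) and methionine (–S–CH₃).
Of the listed options, only cysteine belongs to this group.

cysteine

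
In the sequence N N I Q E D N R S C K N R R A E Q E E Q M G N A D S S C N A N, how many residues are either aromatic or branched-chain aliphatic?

1

Aromatic: F, W, Y. Branched-chain aliphatic: I, L, V.
Aromatic residues here: none (0).
Branched-chain aliphatic residues here: I3 (1).
The two groups share no amino acid, so total = 0 + 1 = 1.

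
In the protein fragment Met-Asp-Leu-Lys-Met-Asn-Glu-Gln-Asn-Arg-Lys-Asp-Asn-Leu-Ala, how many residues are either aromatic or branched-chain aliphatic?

Aromatic: F, W, Y. Branched-chain aliphatic: I, L, V.
Aromatic residues here: none (0).
Branched-chain aliphatic residues here: Leu3, Leu14 (2).
The two groups share no amino acid, so total = 0 + 2 = 2.

2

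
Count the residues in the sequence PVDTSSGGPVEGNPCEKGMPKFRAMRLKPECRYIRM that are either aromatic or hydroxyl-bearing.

Aromatic: F, W, Y. Hydroxyl-bearing: S, T, Y.
Aromatic residues here: F22, Y33 (2).
Hydroxyl-bearing residues here: T4, S5, S6, Y33 (4).
Y is in both groups, so the 1 Y residue must not be double-counted.
Total = 2 + 4 − 1 = 5.

5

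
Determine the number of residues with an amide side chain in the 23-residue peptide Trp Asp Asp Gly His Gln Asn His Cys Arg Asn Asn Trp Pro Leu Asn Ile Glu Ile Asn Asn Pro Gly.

Only N (asparagine) and Q (glutamine) carry a side-chain carboxamide.
Matching residues: Gln6, Asn7, Asn11, Asn12, Asn16, Asn20, Asn21.

7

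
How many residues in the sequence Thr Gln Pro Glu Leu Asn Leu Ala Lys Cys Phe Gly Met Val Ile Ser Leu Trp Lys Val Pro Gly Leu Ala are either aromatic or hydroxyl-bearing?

Aromatic: F, W, Y. Hydroxyl-bearing: S, T, Y.
Aromatic residues here: Phe11, Trp18 (2).
Hydroxyl-bearing residues here: Thr1, Ser16 (2).
(Y belongs to both groups, but none appear in this sequence.) Total = 2 + 2 = 4.

4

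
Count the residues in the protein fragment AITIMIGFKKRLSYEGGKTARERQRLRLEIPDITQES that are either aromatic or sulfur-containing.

3

Aromatic: F, W, Y. Sulfur-containing: C, M.
Aromatic residues here: F8, Y14 (2).
Sulfur-containing residues here: M5 (1).
The two groups share no amino acid, so total = 2 + 1 = 3.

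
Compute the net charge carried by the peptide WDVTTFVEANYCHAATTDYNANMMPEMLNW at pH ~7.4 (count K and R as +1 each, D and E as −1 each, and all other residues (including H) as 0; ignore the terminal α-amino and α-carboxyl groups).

-4

Positive (K, R): none → +0.
Negative (D, E): D2, E8, D18, E26 → −4.
Net charge = (+0) + (−4) = −4.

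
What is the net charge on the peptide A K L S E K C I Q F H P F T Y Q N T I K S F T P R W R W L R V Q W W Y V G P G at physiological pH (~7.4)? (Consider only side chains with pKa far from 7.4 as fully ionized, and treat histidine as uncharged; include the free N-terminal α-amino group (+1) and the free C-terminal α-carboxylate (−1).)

+5

At pH ~7.4 the Lys and Arg side chains are protonated (+1), the Asp and Glu side chains are deprotonated (−1), and with His taken as neutral all other side chains carry no charge.
Positive (K, R): K2, K6, K20, R25, R27, R30 → +6.
Negative (D, E): E5 → −1.
The N-terminus (+1) and C-terminus (−1) cancel.
Net charge = (+6) + (−1) = +5.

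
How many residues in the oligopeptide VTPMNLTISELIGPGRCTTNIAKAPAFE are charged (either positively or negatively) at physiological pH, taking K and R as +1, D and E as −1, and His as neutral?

Charged side chains at pH ~7.4: K, R (positive); D, E (negative).
Matching residues: E10, R16, K23, E28.

4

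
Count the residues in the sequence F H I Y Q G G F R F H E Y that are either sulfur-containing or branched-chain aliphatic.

1

Sulfur-containing: C, M. Branched-chain aliphatic: I, L, V.
Sulfur-containing residues here: none (0).
Branched-chain aliphatic residues here: I3 (1).
The two groups share no amino acid, so total = 0 + 1 = 1.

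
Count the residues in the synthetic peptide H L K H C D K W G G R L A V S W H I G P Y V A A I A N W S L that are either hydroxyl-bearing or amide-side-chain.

4

Hydroxyl-bearing: S, T, Y. Amide-side-chain: N, Q.
Hydroxyl-bearing residues here: S15, Y21, S29 (3).
Amide-side-chain residues here: N27 (1).
The two groups share no amino acid, so total = 3 + 1 = 4.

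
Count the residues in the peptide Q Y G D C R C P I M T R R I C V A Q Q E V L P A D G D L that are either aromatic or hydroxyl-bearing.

Aromatic: F, W, Y. Hydroxyl-bearing: S, T, Y.
Aromatic residues here: Y2 (1).
Hydroxyl-bearing residues here: Y2, T11 (2).
Y is in both groups, so the 1 Y residue must not be double-counted.
Total = 1 + 2 − 1 = 2.

2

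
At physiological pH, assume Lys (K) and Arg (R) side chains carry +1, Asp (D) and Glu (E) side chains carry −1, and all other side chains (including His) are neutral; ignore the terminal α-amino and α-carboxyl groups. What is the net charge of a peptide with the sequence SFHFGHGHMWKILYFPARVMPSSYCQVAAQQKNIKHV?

+4

Positive (K, R): K11, R18, K32, K35 → +4.
Negative (D, E): none → −0.
Net charge = (+4) + (−0) = +4.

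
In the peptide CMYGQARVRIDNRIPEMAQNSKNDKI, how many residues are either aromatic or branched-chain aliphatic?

Aromatic: F, W, Y. Branched-chain aliphatic: I, L, V.
Aromatic residues here: Y3 (1).
Branched-chain aliphatic residues here: V8, I10, I14, I26 (4).
The two groups share no amino acid, so total = 1 + 4 = 5.

5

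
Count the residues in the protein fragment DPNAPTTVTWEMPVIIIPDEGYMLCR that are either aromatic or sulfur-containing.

Aromatic: F, W, Y. Sulfur-containing: C, M.
Aromatic residues here: W10, Y22 (2).
Sulfur-containing residues here: M12, M23, C25 (3).
The two groups share no amino acid, so total = 2 + 3 = 5.

5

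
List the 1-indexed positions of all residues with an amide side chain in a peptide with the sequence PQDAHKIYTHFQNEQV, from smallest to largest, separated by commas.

Asparagine (N) and glutamine (Q) have uncharged amide side chains.
Matching residues: Q2, Q12, N13, Q15.

2, 12, 13, 15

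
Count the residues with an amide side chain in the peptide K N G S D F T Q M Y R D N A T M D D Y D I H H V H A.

The amide-side-chain residues are Asn (N) and Gln (Q).
Matching residues: N2, Q8, N13.

3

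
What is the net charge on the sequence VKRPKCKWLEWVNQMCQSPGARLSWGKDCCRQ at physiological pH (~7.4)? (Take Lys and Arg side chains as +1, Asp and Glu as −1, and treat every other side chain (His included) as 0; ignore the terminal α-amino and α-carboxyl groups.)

+5

Positive (K, R): K2, R3, K5, K7, R22, K27, R31 → +7.
Negative (D, E): E10, D28 → −2.
Net charge = (+7) + (−2) = +5.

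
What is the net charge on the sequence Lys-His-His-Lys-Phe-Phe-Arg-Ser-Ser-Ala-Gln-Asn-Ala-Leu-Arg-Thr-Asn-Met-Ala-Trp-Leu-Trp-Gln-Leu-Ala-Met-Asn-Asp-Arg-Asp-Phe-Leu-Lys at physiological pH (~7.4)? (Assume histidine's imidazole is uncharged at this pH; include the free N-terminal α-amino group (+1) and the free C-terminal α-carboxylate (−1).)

Near pH 7.4, K and R contribute +1 each, D and E contribute −1 each, and every other side chain (His included, as stated) is uncharged.
Positive (K, R): Lys1, Lys4, Arg7, Arg15, Arg29, Lys33 → +6.
Negative (D, E): Asp28, Asp30 → −2.
The N-terminus (+1) and C-terminus (−1) cancel.
Net charge = (+6) + (−2) = +4.

+4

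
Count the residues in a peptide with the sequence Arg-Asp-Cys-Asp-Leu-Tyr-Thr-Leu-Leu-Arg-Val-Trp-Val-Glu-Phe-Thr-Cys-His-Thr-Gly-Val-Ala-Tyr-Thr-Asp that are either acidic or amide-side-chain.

4

Acidic: D, E. Amide-side-chain: N, Q.
Acidic residues here: Asp2, Asp4, Glu14, Asp25 (4).
Amide-side-chain residues here: none (0).
The two groups share no amino acid, so total = 4 + 0 = 4.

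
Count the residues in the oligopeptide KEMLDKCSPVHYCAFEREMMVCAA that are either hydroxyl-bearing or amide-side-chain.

2

Hydroxyl-bearing: S, T, Y. Amide-side-chain: N, Q.
Hydroxyl-bearing residues here: S8, Y12 (2).
Amide-side-chain residues here: none (0).
The two groups share no amino acid, so total = 2 + 0 = 2.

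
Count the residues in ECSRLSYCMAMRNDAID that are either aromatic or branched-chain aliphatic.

Aromatic: F, W, Y. Branched-chain aliphatic: I, L, V.
Aromatic residues here: Y7 (1).
Branched-chain aliphatic residues here: L5, I16 (2).
The two groups share no amino acid, so total = 1 + 2 = 3.

3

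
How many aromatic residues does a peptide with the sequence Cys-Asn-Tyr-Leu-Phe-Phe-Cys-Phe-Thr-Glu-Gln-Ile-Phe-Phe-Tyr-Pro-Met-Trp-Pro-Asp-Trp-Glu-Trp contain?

10

F, W, and Y each carry an aromatic ring on the side chain.
Matching residues: Tyr3, Phe5, Phe6, Phe8, Phe13, Phe14, Tyr15, Trp18, Trp21, Trp23.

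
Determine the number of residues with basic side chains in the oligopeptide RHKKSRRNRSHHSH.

Lysine (K), arginine (R), and histidine (H) have basic, nitrogen-containing side chains.
Matching residues: R1, H2, K3, K4, R6, R7, R9, H11, H12, H14.

10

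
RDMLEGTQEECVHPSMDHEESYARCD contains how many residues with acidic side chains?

8

Aspartate (D) and glutamate (E) have carboxylic-acid side chains and are the acidic amino acids.
Matching residues: D2, E5, E9, E10, D17, E19, E20, D26.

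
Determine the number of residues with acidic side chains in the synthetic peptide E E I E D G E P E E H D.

The acidic residues are Asp (D) and Glu (E), whose side chains end in a carboxylate group.
Matching residues: E1, E2, E4, D5, E7, E9, E10, D12.

8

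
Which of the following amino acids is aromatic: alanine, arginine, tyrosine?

F, W, and Y each carry an aromatic ring on the side chain.
Of the listed options, only tyrosine belongs to this group.

tyrosine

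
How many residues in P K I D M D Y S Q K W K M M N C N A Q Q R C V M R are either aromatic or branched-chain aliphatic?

Aromatic: F, W, Y. Branched-chain aliphatic: I, L, V.
Aromatic residues here: Y7, W11 (2).
Branched-chain aliphatic residues here: I3, V23 (2).
The two groups share no amino acid, so total = 2 + 2 = 4.

4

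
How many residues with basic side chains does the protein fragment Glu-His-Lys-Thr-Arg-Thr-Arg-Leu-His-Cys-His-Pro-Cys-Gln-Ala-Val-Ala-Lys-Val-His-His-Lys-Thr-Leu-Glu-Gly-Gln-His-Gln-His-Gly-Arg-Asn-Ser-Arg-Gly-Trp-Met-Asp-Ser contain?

14

Lysine (K), arginine (R), and histidine (H) have basic, nitrogen-containing side chains.
Matching residues: His2, Lys3, Arg5, Arg7, His9, His11, Lys18, His20, His21, Lys22, His28, His30, Arg32, Arg35.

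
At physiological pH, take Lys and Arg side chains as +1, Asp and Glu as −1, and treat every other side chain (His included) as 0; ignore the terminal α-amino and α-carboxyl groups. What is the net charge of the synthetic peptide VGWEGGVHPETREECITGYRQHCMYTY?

Positive (K, R): R12, R20 → +2.
Negative (D, E): E4, E10, E13, E14 → −4.
Net charge = (+2) + (−4) = −2.

-2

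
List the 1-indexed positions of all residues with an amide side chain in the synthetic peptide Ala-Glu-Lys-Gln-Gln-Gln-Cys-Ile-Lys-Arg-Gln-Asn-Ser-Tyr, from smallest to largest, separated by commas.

4, 5, 6, 11, 12

The amide-side-chain residues are Asn (N) and Gln (Q).
Matching residues: Gln4, Gln5, Gln6, Gln11, Asn12.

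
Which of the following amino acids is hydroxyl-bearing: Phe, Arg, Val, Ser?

S, T, and Y are the three residues with a side-chain hydroxyl.
Of the listed options, only Ser belongs to this group.

Ser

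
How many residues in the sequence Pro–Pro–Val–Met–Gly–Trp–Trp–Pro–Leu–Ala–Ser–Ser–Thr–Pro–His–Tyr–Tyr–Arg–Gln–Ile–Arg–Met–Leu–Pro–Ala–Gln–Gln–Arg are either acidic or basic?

Acidic: D, E. Basic: H, K, R.
Acidic residues here: none (0).
Basic residues here: His15, Arg18, Arg21, Arg28 (4).
The two groups share no amino acid, so total = 0 + 4 = 4.

4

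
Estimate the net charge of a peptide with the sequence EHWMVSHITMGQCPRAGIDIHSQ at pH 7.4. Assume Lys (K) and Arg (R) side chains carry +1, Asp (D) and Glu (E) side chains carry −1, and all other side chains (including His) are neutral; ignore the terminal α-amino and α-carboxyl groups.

Positive (K, R): R15 → +1.
Negative (D, E): E1, D19 → −2.
Net charge = (+1) + (−2) = −1.

-1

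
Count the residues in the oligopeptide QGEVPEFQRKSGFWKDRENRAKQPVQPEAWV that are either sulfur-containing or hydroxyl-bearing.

1

Sulfur-containing: C, M. Hydroxyl-bearing: S, T, Y.
Sulfur-containing residues here: none (0).
Hydroxyl-bearing residues here: S11 (1).
The two groups share no amino acid, so total = 0 + 1 = 1.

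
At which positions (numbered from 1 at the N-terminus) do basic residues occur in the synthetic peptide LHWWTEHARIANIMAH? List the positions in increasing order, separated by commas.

The basic amino acids are Lys (K), Arg (R), and His (H).
Matching residues: H2, H7, R9, H16.

2, 7, 9, 16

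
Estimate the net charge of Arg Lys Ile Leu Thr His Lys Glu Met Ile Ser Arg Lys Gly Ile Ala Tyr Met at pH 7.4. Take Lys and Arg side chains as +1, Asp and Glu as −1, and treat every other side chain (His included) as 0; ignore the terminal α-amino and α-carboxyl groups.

+4

Positive (K, R): Arg1, Lys2, Lys7, Arg12, Lys13 → +5.
Negative (D, E): Glu8 → −1.
Net charge = (+5) + (−1) = +4.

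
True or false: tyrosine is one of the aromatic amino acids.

Phenylalanine (F), tryptophan (W), and tyrosine (Y) have aromatic ring side chains.
Tyrosine is in this group.

True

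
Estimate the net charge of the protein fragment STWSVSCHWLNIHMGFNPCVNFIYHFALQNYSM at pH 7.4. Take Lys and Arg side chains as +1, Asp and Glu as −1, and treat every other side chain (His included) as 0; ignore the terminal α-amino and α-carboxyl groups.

0

Positive (K, R): none → +0.
Negative (D, E): none → −0.
Net charge = (+0) + (−0) = 0.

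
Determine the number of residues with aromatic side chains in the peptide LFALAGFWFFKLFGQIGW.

F, W, and Y each carry an aromatic ring on the side chain.
Matching residues: F2, F7, W8, F9, F10, F13, W18.

7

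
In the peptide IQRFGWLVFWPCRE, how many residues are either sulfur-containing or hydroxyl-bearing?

1

Sulfur-containing: C, M. Hydroxyl-bearing: S, T, Y.
Sulfur-containing residues here: C12 (1).
Hydroxyl-bearing residues here: none (0).
The two groups share no amino acid, so total = 1 + 0 = 1.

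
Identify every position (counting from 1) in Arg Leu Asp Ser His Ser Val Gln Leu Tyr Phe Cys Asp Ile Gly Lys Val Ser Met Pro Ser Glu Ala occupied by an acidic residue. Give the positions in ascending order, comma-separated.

3, 13, 22

Aspartate (D) and glutamate (E) have carboxylic-acid side chains and are the acidic amino acids.
Matching residues: Asp3, Asp13, Glu22.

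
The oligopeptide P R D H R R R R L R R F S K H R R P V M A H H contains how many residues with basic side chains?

14

The basic amino acids are Lys (K), Arg (R), and His (H).
Matching residues: R2, H4, R5, R6, R7, R8, R10, R11, K14, H15, R16, R17, H22, H23.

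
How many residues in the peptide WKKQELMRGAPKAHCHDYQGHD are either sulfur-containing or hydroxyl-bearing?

3

Sulfur-containing: C, M. Hydroxyl-bearing: S, T, Y.
Sulfur-containing residues here: M7, C15 (2).
Hydroxyl-bearing residues here: Y18 (1).
The two groups share no amino acid, so total = 2 + 1 = 3.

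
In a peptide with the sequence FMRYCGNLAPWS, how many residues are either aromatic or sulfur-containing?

Aromatic: F, W, Y. Sulfur-containing: C, M.
Aromatic residues here: F1, Y4, W11 (3).
Sulfur-containing residues here: M2, C5 (2).
The two groups share no amino acid, so total = 3 + 2 = 5.

5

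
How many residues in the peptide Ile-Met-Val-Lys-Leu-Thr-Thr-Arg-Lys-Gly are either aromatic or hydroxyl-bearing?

Aromatic: F, W, Y. Hydroxyl-bearing: S, T, Y.
Aromatic residues here: none (0).
Hydroxyl-bearing residues here: Thr6, Thr7 (2).
(Y belongs to both groups, but none appear in this sequence.) Total = 0 + 2 = 2.

2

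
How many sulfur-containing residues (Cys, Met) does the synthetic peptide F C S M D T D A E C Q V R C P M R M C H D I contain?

Matching residues: C2, M4, C10, C14, M16, M18, C19.

7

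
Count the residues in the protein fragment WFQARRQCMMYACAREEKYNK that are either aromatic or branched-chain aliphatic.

4

Aromatic: F, W, Y. Branched-chain aliphatic: I, L, V.
Aromatic residues here: W1, F2, Y11, Y19 (4).
Branched-chain aliphatic residues here: none (0).
The two groups share no amino acid, so total = 4 + 0 = 4.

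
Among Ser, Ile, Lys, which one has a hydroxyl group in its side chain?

Ser

S, T, and Y are the three residues with a side-chain hydroxyl.
Of the listed options, only Ser belongs to this group.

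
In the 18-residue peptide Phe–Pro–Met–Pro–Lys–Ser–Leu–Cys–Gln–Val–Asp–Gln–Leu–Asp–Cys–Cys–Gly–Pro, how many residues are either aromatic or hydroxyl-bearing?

Aromatic: F, W, Y. Hydroxyl-bearing: S, T, Y.
Aromatic residues here: Phe1 (1).
Hydroxyl-bearing residues here: Ser6 (1).
(Y belongs to both groups, but none appear in this sequence.) Total = 1 + 1 = 2.

2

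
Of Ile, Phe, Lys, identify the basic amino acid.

K, R, and H are the three residues with basic side chains (ε-amine, guanidinium, and imidazole respectively).
Of the listed options, only Lys belongs to this group.

Lys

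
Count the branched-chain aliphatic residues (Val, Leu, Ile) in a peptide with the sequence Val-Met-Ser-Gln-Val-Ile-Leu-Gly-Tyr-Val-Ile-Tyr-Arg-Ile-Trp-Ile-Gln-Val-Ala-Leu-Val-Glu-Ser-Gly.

Matching residues: Val1, Val5, Ile6, Leu7, Val10, Ile11, Ile14, Ile16, Val18, Leu20, Val21.

11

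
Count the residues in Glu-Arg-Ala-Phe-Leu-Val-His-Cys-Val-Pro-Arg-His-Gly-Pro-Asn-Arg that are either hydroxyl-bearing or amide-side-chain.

1

Hydroxyl-bearing: S, T, Y. Amide-side-chain: N, Q.
Hydroxyl-bearing residues here: none (0).
Amide-side-chain residues here: Asn15 (1).
The two groups share no amino acid, so total = 0 + 1 = 1.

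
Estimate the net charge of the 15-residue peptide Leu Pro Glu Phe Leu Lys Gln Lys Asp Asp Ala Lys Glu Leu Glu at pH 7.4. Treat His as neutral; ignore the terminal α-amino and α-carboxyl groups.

The side chains ionized at physiological pH are Lys/Arg (+1) and Asp/Glu (−1); with His treated as neutral, nothing else contributes.
Positive (K, R): Lys6, Lys8, Lys12 → +3.
Negative (D, E): Glu3, Asp9, Asp10, Glu13, Glu15 → −5.
Net charge = (+3) + (−5) = −2.

-2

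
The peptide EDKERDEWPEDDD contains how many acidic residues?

Only D (aspartate) and E (glutamate) carry a side-chain carboxylic acid.
Matching residues: E1, D2, E4, D6, E7, E10, D11, D12, D13.

9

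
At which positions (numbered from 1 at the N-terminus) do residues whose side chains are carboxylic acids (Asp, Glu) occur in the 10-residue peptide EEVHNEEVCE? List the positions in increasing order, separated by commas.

Matching residues: E1, E2, E6, E7, E10.

1, 2, 6, 7, 10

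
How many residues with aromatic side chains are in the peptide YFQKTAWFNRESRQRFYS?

6

Phenylalanine (F), tryptophan (W), and tyrosine (Y) have aromatic ring side chains.
Matching residues: Y1, F2, W7, F8, F16, Y17.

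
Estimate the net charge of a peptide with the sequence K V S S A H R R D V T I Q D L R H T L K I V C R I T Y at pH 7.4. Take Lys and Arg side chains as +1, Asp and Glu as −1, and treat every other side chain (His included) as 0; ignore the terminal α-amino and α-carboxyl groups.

+4

Positive (K, R): K1, R7, R8, R16, K20, R24 → +6.
Negative (D, E): D9, D14 → −2.
Net charge = (+6) + (−2) = +4.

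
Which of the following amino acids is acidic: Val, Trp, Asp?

Only D (aspartate) and E (glutamate) carry a side-chain carboxylic acid.
Of the listed options, only Asp belongs to this group.

Asp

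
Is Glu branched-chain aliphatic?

V, L, and I make up the branched-chain aliphatic group.
Glutamate is not in this group.

No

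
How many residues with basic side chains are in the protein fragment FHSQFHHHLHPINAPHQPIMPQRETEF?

Lysine (K), arginine (R), and histidine (H) have basic, nitrogen-containing side chains.
Matching residues: H2, H6, H7, H8, H10, H16, R23.

7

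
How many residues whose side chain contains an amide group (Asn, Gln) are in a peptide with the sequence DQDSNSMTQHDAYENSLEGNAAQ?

Matching residues: Q2, N5, Q9, N15, N20, Q23.

6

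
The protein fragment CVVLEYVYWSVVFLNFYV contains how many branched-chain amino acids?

8

Valine (V), leucine (L), and isoleucine (I) are the branched-chain amino acids.
Matching residues: V2, V3, L4, V7, V11, V12, L14, V18.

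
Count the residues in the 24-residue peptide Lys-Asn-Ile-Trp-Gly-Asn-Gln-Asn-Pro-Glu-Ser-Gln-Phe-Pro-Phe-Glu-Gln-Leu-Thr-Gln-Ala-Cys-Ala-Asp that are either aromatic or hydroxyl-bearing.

Aromatic: F, W, Y. Hydroxyl-bearing: S, T, Y.
Aromatic residues here: Trp4, Phe13, Phe15 (3).
Hydroxyl-bearing residues here: Ser11, Thr19 (2).
(Y belongs to both groups, but none appear in this sequence.) Total = 3 + 2 = 5.

5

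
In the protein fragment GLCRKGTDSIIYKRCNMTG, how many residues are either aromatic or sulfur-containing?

4

Aromatic: F, W, Y. Sulfur-containing: C, M.
Aromatic residues here: Y12 (1).
Sulfur-containing residues here: C3, C15, M17 (3).
The two groups share no amino acid, so total = 1 + 3 = 4.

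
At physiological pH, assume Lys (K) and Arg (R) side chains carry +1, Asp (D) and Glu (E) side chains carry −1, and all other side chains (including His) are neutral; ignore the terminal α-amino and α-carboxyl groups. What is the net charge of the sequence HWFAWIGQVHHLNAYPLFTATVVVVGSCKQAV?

+1

Positive (K, R): K29 → +1.
Negative (D, E): none → −0.
Net charge = (+1) + (−0) = +1.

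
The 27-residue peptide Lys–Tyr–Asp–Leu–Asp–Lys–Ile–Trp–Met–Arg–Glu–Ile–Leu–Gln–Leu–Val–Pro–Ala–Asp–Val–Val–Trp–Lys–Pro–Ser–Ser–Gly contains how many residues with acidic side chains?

4

The acidic residues are Asp (D) and Glu (E), whose side chains end in a carboxylate group.
Matching residues: Asp3, Asp5, Glu11, Asp19.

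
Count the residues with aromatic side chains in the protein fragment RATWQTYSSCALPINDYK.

The aromatic amino acids are Phe (F, benzyl), Trp (W, indole), and Tyr (Y, phenol).
Matching residues: W4, Y7, Y17.

3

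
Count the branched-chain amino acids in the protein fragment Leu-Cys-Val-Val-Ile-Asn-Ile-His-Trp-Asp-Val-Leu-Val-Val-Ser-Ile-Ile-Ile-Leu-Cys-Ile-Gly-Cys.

14

The BCAAs are Val, Leu, and Ile — aliphatic side chains with a branch point.
Matching residues: Leu1, Val3, Val4, Ile5, Ile7, Val11, Leu12, Val13, Val14, Ile16, Ile17, Ile18, Leu19, Ile21.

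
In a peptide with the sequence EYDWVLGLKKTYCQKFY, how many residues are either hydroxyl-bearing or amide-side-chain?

Hydroxyl-bearing: S, T, Y. Amide-side-chain: N, Q.
Hydroxyl-bearing residues here: Y2, T11, Y12, Y17 (4).
Amide-side-chain residues here: Q14 (1).
The two groups share no amino acid, so total = 4 + 1 = 5.

5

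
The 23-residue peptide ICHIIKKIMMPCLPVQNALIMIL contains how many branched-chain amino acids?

V, L, and I make up the branched-chain aliphatic group.
Matching residues: I1, I4, I5, I8, L13, V15, L19, I20, I22, L23.

10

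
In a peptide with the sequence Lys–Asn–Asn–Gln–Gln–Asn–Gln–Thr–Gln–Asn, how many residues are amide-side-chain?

8

Only N (asparagine) and Q (glutamine) carry a side-chain carboxamide.
Matching residues: Asn2, Asn3, Gln4, Gln5, Asn6, Gln7, Gln9, Asn10.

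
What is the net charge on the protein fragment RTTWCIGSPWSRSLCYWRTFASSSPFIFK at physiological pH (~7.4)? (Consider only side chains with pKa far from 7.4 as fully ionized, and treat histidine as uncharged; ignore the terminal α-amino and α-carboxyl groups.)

Near pH 7.4, K and R contribute +1 each, D and E contribute −1 each, and every other side chain (His included, as stated) is uncharged.
Positive (K, R): R1, R12, R18, K29 → +4.
Negative (D, E): none → −0.
Net charge = (+4) + (−0) = +4.

+4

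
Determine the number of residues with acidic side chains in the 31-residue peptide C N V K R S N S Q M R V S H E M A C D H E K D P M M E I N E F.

The acidic residues are Asp (D) and Glu (E), whose side chains end in a carboxylate group.
Matching residues: E15, D19, E21, D23, E27, E30.

6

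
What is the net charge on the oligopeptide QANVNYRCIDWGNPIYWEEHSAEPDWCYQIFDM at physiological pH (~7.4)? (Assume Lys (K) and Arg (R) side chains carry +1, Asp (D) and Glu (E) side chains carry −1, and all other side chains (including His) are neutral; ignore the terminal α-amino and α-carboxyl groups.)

Positive (K, R): R7 → +1.
Negative (D, E): D10, E18, E19, E23, D25, D32 → −6.
Net charge = (+1) + (−6) = −5.

-5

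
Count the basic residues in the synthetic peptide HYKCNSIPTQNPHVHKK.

6

The basic amino acids are Lys (K), Arg (R), and His (H).
Matching residues: H1, K3, H13, H15, K16, K17.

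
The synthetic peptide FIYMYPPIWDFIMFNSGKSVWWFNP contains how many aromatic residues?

The aromatic amino acids are Phe (F, benzyl), Trp (W, indole), and Tyr (Y, phenol).
Matching residues: F1, Y3, Y5, W9, F11, F14, W21, W22, F23.

9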